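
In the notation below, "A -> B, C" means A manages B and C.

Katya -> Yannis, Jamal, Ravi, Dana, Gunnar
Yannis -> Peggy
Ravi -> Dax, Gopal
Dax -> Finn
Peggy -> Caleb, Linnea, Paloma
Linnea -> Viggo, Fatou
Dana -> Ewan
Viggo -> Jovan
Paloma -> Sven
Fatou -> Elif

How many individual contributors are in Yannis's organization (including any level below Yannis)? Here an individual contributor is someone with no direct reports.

The people in Yannis's organization with no one reporting to them are Sven, Elif, Jovan, Caleb. That is 4.

4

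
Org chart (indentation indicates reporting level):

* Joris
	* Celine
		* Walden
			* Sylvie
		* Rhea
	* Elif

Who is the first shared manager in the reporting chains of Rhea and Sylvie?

Rhea's chain of managers is Celine, Joris. Sylvie's chain of managers is Walden, Celine, Joris. The first manager that appears in both chains is Celine.

Celine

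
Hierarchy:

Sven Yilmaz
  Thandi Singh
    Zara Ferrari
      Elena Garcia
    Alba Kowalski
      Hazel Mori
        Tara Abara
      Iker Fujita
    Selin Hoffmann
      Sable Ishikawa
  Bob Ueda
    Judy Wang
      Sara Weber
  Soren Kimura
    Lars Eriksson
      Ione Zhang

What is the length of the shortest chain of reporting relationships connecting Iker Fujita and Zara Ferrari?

Iker Fujita is 2 levels below Thandi Singh, and Zara Ferrari is 1 level below Thandi Singh (their lowest common manager). The shortest path runs up from Iker Fujita to Thandi Singh and back down to Zara Ferrari: 2 + 1 = 3 links.

3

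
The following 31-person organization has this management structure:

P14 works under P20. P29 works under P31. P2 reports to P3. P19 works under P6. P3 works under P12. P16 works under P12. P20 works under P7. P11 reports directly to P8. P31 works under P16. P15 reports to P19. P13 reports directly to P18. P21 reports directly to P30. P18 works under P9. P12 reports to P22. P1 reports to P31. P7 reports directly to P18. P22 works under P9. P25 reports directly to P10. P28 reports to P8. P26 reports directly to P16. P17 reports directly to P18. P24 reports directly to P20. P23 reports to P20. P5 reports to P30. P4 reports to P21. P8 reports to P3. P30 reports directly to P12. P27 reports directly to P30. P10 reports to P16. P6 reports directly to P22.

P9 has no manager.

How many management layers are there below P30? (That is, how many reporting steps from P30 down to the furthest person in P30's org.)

2

The longest chain under P30 runs P30 → P21 → P4, which is 2 levels below P30.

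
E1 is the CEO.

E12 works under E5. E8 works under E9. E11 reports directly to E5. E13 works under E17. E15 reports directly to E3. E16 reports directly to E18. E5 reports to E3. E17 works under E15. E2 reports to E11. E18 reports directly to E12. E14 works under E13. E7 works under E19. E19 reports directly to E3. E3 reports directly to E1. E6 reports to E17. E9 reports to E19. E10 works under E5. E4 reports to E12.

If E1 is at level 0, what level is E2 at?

Chain from E2 up to E1: E2 → E11 → E5 → E3 → E1. That is 4 steps up, so E2 is 4 levels below E1.

4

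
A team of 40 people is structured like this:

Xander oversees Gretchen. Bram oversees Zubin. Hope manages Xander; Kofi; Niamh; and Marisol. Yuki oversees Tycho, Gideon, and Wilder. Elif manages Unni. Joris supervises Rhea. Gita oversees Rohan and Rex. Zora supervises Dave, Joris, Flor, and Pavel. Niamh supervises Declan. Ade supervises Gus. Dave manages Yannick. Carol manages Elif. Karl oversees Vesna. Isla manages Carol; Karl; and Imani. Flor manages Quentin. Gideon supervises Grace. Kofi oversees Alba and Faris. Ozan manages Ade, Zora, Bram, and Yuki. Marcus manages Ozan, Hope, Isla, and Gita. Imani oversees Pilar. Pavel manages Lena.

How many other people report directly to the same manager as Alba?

Alba reports to Kofi. Kofi's other direct reports are Faris — 1 peer.

1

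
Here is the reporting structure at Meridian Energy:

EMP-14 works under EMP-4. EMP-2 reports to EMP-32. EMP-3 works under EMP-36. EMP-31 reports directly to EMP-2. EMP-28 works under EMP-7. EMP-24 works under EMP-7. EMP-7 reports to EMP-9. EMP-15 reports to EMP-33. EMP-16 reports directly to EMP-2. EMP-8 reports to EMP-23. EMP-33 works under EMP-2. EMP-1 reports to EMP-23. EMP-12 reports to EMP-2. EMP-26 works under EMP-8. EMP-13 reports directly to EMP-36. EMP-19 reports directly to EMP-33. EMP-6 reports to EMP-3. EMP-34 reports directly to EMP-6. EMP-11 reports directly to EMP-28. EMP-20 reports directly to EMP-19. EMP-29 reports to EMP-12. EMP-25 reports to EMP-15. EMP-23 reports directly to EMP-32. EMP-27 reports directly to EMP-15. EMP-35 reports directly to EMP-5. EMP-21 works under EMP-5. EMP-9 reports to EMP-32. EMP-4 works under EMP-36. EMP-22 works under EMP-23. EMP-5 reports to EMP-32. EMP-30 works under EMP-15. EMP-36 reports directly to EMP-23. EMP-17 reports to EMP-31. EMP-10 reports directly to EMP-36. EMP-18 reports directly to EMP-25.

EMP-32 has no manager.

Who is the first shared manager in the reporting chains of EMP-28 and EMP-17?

EMP-28's chain of managers is EMP-7, EMP-9, EMP-32. EMP-17's chain of managers is EMP-31, EMP-2, EMP-32. The first manager that appears in both chains is EMP-32.

EMP-32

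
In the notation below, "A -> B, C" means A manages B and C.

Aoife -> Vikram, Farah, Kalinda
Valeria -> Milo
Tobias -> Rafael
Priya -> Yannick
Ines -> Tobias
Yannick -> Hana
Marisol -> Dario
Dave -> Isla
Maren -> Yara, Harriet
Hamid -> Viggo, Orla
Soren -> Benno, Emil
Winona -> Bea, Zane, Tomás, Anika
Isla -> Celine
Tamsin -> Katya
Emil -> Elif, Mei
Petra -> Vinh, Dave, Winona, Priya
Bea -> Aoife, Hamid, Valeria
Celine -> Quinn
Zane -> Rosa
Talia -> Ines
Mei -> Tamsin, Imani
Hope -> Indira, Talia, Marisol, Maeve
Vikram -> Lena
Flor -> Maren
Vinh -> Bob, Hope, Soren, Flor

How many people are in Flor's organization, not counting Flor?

3

Flor directly manages Maren. Under Maren: Harriet, Yara (2). That's 3 in total.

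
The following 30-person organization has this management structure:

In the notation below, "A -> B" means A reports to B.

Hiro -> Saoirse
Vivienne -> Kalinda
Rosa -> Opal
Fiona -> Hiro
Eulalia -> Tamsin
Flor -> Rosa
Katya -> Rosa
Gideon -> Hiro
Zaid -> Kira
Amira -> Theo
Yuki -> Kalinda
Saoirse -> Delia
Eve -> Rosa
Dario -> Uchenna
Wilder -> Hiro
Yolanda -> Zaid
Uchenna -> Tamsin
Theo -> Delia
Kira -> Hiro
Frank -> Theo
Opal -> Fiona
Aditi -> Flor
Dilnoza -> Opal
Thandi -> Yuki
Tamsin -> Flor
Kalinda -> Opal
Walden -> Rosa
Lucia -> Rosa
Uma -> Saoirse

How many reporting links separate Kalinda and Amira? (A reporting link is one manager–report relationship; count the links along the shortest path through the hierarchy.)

Kalinda is 5 levels below Delia, and Amira is 2 levels below Delia (their lowest common manager). The shortest path runs up from Kalinda to Delia and back down to Amira: 5 + 2 = 7 links.

7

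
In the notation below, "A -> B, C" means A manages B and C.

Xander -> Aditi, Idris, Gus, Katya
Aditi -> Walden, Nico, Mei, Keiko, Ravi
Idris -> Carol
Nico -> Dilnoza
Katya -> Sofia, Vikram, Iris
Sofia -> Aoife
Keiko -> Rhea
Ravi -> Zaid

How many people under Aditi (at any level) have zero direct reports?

5

The people in Aditi's organization with no one reporting to them are Zaid, Rhea, Mei, Dilnoza, Walden. That is 5.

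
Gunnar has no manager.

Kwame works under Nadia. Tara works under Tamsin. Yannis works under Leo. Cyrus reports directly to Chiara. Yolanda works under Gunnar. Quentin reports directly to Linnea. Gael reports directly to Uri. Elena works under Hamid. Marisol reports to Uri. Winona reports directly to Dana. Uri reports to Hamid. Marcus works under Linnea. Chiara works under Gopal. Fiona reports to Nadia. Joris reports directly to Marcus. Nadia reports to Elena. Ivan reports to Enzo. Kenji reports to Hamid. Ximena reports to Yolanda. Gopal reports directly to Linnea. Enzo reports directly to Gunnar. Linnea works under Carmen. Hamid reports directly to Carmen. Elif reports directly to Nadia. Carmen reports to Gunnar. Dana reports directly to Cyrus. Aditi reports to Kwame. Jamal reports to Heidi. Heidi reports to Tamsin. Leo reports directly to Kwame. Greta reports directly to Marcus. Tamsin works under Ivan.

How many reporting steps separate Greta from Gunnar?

Chain from Greta up to Gunnar: Greta → Marcus → Linnea → Carmen → Gunnar. That is 4 steps up, so Greta is 4 levels below Gunnar.

4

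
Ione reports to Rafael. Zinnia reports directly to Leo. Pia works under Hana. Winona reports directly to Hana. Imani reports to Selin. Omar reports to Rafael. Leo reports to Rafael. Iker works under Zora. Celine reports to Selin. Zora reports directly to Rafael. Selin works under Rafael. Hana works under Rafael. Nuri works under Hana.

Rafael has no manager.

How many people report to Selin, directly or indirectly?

Selin directly manages Celine, Imani. Celine has no reports. Imani has no reports. So Selin's organization is 2 direct reports plus everyone under them: 1 + 1 = 2.

2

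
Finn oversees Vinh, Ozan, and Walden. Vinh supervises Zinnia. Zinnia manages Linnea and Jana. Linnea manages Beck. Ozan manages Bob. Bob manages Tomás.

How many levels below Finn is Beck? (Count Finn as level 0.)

Chain from Beck up to Finn: Beck → Linnea → Zinnia → Vinh → Finn. That is 4 steps up, so Beck is 4 levels below Finn.

4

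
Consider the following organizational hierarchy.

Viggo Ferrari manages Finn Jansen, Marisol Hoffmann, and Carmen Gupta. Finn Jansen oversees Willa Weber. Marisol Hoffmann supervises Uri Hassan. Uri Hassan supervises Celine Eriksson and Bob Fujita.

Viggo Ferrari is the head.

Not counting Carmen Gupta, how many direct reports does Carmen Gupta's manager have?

Carmen Gupta reports to Viggo Ferrari. Viggo Ferrari's other direct reports are Finn Jansen, Marisol Hoffmann — 2 peers.

2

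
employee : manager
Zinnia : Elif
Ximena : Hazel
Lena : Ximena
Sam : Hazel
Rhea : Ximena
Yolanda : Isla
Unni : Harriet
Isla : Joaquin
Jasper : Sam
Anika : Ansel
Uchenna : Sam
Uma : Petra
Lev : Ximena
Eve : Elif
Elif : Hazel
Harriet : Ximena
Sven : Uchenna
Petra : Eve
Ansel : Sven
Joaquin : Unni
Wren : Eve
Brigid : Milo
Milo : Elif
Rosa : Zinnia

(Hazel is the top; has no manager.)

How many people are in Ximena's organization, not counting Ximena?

Ximena directly manages Harriet, Lev, Lena, Rhea. Under Harriet: Unni, Joaquin, Isla, Yolanda (4). Lev has no reports. Lena has no reports. Rhea has no reports. So Ximena's organization is 4 direct reports plus everyone under them: 5 + 1 + 1 + 1 = 8.

8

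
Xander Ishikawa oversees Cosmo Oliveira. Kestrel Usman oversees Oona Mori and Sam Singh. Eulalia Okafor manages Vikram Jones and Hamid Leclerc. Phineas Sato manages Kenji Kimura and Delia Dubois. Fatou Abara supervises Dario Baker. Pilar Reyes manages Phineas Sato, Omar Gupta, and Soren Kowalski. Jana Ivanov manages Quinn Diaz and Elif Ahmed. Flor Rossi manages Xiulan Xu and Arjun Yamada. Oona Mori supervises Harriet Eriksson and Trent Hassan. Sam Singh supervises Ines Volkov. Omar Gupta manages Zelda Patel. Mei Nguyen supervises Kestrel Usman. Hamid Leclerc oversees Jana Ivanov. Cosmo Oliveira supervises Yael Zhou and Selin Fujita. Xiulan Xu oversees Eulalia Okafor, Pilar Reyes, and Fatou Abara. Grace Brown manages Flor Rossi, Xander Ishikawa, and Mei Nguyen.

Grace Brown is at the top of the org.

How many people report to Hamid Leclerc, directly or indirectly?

3

Hamid Leclerc directly manages Jana Ivanov. Under Jana Ivanov: Elif Ahmed, Quinn Diaz (2). That's 3 in total.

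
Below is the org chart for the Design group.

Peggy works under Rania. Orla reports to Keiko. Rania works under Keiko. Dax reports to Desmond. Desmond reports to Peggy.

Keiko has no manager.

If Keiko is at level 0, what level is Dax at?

4

Chain from Dax up to Keiko: Dax → Desmond → Peggy → Rania → Keiko. That is 4 steps up, so Dax is 4 levels below Keiko.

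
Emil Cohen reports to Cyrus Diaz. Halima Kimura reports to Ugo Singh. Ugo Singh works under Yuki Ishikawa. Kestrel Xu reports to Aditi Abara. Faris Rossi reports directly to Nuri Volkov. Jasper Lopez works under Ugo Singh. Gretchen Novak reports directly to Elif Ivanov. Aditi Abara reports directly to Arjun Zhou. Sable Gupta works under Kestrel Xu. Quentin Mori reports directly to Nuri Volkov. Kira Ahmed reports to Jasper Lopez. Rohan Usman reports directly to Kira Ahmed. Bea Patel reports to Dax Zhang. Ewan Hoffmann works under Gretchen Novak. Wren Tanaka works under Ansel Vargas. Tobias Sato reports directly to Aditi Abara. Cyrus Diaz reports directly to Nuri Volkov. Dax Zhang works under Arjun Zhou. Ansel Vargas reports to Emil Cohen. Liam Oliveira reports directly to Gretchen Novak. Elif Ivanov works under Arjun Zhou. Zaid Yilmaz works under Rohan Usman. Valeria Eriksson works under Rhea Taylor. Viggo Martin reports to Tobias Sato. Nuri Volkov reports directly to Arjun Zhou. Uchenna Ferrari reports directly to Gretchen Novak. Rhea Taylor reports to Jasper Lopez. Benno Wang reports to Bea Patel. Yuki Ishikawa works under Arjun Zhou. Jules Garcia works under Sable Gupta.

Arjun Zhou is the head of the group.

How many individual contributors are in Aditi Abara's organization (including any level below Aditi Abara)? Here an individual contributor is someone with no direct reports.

2

The people in Aditi Abara's organization with no one reporting to them are Jules Garcia, Viggo Martin. That is 2.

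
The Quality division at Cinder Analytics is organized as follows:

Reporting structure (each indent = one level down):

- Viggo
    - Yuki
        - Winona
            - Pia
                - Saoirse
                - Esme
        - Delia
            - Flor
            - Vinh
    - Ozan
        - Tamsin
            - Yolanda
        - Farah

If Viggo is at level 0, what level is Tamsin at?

Chain from Tamsin up to Viggo: Tamsin → Ozan → Viggo. That is 2 steps up, so Tamsin is 2 levels below Viggo.

2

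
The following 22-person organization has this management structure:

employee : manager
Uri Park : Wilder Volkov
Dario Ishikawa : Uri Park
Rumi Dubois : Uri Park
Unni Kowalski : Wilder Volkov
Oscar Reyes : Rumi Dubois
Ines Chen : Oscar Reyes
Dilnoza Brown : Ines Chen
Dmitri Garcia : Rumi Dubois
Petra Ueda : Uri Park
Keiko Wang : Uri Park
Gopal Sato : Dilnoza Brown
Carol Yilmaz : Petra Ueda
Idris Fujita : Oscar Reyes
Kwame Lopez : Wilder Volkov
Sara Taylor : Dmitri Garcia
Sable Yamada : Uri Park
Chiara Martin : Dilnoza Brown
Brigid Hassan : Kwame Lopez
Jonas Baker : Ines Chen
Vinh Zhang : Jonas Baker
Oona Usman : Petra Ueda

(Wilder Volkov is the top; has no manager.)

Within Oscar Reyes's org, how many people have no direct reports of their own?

4

The people in Oscar Reyes's organization with no one reporting to them are Idris Fujita, Vinh Zhang, Chiara Martin, Gopal Sato. That is 4.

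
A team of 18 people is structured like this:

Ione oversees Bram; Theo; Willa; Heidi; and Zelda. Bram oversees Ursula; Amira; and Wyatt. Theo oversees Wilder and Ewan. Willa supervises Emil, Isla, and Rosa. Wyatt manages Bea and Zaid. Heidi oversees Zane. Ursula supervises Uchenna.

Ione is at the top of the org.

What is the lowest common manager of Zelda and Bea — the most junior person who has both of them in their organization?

Ione

Zelda's chain of managers is Ione. Bea's chain of managers is Wyatt, Bram, Ione. The first manager that appears in both chains is Ione.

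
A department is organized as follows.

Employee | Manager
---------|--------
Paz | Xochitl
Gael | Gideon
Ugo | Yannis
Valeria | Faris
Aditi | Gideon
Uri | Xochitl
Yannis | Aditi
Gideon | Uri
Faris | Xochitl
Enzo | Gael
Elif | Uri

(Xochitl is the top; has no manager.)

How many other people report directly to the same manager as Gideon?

Gideon reports to Uri. Uri's other direct reports are Elif — 1 peer.

1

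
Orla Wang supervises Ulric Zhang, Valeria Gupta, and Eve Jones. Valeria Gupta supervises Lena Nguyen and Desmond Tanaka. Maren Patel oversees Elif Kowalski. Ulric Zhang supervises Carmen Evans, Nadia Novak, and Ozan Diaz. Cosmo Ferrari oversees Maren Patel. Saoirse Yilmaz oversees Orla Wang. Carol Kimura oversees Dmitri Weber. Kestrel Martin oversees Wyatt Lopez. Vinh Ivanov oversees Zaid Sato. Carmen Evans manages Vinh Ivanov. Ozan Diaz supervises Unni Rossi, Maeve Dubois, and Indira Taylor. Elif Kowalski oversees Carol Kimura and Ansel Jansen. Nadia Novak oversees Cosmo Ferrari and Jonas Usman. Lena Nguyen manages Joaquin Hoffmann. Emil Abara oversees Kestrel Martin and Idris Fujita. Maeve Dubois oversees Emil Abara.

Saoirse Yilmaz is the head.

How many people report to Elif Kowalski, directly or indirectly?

Elif Kowalski directly manages Carol Kimura, Ansel Jansen. Under Carol Kimura: Dmitri Weber (1). Ansel Jansen has no reports. So Elif Kowalski's organization is 2 direct reports plus everyone under them: 2 + 1 = 3.

3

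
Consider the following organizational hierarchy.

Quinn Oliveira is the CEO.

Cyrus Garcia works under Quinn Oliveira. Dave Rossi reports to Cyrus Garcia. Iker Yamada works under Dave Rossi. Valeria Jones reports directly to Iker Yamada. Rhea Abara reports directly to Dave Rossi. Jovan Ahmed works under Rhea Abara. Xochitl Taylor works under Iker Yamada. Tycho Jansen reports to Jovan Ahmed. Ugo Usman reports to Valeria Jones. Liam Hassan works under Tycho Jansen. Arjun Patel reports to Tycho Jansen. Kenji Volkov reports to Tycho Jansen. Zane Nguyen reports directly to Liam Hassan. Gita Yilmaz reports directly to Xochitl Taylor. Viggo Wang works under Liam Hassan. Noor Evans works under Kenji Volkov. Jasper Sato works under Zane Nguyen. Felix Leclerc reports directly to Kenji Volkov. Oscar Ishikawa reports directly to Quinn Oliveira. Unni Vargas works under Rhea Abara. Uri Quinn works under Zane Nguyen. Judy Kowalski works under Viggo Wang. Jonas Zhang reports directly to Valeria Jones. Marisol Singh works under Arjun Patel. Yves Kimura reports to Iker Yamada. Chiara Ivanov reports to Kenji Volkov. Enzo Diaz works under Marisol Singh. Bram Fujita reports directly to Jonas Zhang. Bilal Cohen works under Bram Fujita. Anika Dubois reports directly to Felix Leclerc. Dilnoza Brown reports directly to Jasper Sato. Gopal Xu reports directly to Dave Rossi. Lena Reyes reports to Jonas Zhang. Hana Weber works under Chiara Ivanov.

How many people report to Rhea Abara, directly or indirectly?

Rhea Abara directly manages Jovan Ahmed, Unni Vargas. Under Jovan Ahmed: Tycho Jansen, Kenji Volkov, Chiara Ivanov, Hana Weber, Felix Leclerc, Anika Dubois, Noor Evans, Arjun Patel, Marisol Singh, Enzo Diaz, Liam Hassan, Viggo Wang, Judy Kowalski, Zane Nguyen, Uri Quinn, Jasper Sato, Dilnoza Brown (17). Unni Vargas has no reports. So Rhea Abara's organization is 2 direct reports plus everyone under them: 18 + 1 = 19.

19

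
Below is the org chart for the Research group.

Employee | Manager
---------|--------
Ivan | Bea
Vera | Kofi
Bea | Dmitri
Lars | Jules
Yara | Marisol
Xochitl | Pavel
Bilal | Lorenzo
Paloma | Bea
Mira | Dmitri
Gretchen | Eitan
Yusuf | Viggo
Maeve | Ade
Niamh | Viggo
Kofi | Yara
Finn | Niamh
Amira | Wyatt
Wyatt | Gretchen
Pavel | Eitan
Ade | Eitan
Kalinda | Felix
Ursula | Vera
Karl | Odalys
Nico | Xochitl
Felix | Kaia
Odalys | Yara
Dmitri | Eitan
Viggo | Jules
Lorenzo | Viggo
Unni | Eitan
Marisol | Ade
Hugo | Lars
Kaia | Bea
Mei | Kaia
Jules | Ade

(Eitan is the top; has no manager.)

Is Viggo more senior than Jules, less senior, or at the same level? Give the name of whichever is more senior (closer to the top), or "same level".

Viggo is 3 levels below Eitan; Jules is 2. Jules is higher.

Jules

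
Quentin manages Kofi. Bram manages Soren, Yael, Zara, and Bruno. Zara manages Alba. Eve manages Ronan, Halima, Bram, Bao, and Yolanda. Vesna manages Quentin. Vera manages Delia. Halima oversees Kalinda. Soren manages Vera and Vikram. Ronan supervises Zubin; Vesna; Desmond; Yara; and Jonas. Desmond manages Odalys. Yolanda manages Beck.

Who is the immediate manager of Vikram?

Soren

Vikram reports directly to Soren.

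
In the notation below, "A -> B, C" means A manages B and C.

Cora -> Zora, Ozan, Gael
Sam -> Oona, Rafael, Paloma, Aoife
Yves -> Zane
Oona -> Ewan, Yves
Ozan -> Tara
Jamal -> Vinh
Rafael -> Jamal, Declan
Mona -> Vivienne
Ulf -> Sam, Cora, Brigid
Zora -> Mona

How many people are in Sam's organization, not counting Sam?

Sam directly manages Oona, Rafael, Paloma, Aoife. Under Oona: Yves, Zane, Ewan (3). Under Rafael: Declan, Jamal, Vinh (3). Paloma has no reports. Aoife has no reports. So Sam's organization is 4 direct reports plus everyone under them: 4 + 4 + 1 + 1 = 10.

10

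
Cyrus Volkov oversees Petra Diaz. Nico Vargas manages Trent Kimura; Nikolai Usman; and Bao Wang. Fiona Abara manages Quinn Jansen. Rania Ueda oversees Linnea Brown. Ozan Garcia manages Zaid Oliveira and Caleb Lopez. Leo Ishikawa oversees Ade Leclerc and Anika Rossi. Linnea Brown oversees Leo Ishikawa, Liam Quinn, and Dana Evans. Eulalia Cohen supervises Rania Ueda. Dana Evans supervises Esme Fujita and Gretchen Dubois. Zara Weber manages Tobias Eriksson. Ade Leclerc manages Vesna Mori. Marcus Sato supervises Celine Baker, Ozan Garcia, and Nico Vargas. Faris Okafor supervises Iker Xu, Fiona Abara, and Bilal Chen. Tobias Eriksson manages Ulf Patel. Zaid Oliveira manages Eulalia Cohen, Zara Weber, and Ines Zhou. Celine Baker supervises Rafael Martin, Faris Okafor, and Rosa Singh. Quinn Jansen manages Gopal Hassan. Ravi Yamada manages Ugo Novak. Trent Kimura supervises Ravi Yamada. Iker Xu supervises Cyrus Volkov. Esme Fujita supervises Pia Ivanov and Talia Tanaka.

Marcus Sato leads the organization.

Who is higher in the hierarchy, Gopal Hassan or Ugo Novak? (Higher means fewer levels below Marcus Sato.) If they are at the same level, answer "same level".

Ugo Novak

Gopal Hassan is 5 levels below Marcus Sato; Ugo Novak is 4. Ugo Novak is higher.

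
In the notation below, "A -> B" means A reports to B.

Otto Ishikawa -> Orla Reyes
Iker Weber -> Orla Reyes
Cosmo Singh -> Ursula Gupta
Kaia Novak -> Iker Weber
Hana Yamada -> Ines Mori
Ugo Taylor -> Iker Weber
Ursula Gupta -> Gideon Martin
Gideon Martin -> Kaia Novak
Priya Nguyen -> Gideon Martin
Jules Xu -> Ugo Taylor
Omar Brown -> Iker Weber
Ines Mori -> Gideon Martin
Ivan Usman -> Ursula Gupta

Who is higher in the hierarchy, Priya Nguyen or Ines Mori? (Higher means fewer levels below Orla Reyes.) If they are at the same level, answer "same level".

same level

Both Priya Nguyen and Ines Mori are 4 levels below Orla Reyes.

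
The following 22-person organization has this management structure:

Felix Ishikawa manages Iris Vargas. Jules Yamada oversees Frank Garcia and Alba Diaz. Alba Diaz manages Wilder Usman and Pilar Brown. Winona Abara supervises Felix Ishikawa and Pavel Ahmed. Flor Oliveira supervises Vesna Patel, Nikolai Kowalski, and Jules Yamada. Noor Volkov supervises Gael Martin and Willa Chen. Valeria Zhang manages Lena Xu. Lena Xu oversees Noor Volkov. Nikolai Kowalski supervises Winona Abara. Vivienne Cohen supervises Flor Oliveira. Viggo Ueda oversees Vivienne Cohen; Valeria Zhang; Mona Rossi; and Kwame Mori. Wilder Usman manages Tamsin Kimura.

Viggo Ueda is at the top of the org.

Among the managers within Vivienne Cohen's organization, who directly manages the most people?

Flor Oliveira

Direct-report counts within Vivienne Cohen's organization: Vivienne Cohen has 1; Flor Oliveira has 3; Nikolai Kowalski has 1; Winona Abara has 2; Felix Ishikawa has 1; Jules Yamada has 2; Alba Diaz has 2; Wilder Usman has 1. The largest is 3, held by Flor Oliveira.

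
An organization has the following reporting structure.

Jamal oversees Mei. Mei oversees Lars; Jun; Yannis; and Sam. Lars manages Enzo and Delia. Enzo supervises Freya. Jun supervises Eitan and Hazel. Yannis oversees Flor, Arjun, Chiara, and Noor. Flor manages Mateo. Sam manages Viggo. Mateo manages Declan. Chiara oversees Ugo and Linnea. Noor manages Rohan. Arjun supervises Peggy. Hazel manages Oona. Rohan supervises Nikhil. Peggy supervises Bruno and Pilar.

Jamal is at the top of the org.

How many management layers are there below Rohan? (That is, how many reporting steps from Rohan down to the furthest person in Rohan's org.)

1

The longest chain under Rohan runs Rohan → Nikhil, which is 1 level below Rohan.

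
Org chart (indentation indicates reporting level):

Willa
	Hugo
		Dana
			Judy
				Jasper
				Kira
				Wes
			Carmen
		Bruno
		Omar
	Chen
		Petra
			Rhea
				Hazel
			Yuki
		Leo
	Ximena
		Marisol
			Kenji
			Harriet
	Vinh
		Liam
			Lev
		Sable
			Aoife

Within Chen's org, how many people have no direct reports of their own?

3

The people in Chen's organization with no one reporting to them are Leo, Yuki, Hazel. That is 3.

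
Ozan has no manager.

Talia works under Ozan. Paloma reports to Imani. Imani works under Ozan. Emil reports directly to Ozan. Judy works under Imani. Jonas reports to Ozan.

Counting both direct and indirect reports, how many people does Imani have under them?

Imani directly manages Judy, Paloma. Judy has no reports. Paloma has no reports. So Imani's organization is 2 direct reports plus everyone under them: 1 + 1 = 2.

2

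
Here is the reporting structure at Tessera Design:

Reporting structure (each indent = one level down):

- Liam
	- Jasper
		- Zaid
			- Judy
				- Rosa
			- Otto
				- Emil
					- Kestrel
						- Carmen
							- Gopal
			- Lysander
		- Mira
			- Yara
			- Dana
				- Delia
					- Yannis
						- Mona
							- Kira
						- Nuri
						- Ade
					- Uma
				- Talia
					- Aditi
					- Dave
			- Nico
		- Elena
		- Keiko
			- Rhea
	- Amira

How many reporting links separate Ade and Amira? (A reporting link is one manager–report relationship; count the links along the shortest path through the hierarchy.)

Ade is 6 levels below Liam, and Amira is 1 level below Liam (their lowest common manager). The shortest path runs up from Ade to Liam and back down to Amira: 6 + 1 = 7 links.

7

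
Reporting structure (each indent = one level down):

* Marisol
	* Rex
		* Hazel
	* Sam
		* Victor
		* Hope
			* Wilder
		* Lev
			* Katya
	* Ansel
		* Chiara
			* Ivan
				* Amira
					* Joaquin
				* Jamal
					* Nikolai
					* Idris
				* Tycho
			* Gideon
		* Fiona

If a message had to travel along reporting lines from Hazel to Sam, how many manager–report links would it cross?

Hazel is 2 levels below Marisol, and Sam is 1 level below Marisol (their lowest common manager). The shortest path runs up from Hazel to Marisol and back down to Sam: 2 + 1 = 3 links.

3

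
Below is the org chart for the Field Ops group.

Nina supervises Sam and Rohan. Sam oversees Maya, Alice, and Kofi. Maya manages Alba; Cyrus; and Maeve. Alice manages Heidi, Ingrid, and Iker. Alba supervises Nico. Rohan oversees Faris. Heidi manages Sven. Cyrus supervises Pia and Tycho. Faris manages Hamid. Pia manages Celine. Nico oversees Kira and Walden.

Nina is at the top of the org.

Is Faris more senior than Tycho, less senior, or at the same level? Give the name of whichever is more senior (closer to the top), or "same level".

Faris

Faris is 2 levels below Nina; Tycho is 4. Faris is higher.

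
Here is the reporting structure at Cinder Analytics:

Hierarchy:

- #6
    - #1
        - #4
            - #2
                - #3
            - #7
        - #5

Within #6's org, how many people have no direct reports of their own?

3

The people in #6's organization with no one reporting to them are #5, #7, #3. That is 3.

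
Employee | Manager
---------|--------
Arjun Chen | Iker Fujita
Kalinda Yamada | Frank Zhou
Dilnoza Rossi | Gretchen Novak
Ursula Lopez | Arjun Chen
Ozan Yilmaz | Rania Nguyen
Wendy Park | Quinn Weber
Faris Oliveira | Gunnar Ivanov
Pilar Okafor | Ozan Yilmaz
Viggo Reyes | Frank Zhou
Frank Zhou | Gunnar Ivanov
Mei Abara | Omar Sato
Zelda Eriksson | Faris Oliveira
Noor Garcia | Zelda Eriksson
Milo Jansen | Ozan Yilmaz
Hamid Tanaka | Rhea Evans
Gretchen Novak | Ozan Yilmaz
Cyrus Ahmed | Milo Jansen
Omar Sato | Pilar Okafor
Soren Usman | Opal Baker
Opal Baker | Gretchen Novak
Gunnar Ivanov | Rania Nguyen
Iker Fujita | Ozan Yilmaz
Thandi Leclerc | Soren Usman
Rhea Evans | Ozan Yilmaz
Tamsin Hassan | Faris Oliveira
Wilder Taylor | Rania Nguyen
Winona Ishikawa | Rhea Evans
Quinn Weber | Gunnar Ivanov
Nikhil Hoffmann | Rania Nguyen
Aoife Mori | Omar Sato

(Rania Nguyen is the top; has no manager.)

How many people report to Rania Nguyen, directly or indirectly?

30

Rania Nguyen directly manages Ozan Yilmaz, Nikhil Hoffmann, Gunnar Ivanov, Wilder Taylor. Under Ozan Yilmaz: Rhea Evans, Winona Ishikawa, Hamid Tanaka, Milo Jansen, Cyrus Ahmed, Iker Fujita, Arjun Chen, Ursula Lopez, Pilar Okafor, Omar Sato, Mei Abara, Aoife Mori, Gretchen Novak, Opal Baker, Soren Usman, Thandi Leclerc, Dilnoza Rossi (17). Nikhil Hoffmann has no reports. Under Gunnar Ivanov: Quinn Weber, Wendy Park, Frank Zhou, Kalinda Yamada, Viggo Reyes, Faris Oliveira, Zelda Eriksson, Noor Garcia, Tamsin Hassan (9). Wilder Taylor has no reports. So Rania Nguyen's organization is 4 direct reports plus everyone under them: 18 + 1 + 10 + 1 = 30.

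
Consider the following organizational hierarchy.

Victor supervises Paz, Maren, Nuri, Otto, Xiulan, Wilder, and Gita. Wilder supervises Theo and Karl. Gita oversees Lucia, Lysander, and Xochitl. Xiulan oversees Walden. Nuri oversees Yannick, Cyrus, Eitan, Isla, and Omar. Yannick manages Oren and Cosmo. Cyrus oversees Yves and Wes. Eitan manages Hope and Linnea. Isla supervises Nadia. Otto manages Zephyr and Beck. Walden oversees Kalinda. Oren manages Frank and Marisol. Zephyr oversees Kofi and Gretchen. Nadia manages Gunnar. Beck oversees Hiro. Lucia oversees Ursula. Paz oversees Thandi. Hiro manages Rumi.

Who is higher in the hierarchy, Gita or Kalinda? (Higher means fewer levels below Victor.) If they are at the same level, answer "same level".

Gita

Gita is 1 level below Victor; Kalinda is 3. Gita is higher.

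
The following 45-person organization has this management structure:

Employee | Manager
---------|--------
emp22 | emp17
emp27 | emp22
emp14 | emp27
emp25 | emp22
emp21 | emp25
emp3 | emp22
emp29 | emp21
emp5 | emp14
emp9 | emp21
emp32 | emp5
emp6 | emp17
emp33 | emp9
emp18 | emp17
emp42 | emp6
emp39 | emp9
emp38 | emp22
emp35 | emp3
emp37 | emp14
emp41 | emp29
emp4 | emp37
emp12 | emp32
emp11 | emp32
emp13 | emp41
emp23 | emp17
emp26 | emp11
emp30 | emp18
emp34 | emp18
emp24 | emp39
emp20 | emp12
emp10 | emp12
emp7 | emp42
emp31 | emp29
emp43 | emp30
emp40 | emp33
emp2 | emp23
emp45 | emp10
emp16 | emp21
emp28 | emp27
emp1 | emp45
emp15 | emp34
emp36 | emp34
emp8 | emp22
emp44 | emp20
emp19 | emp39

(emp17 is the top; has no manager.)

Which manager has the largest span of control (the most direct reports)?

Direct-report counts: emp17 has 4; emp23 has 1; emp18 has 2; emp34 has 2; emp30 has 1; emp6 has 1; emp42 has 1; emp22 has 5; emp3 has 1; emp25 has 1; emp21 has 3; emp9 has 2; emp39 has 2; emp33 has 1; emp29 has 2; emp41 has 1; emp27 has 2; emp14 has 2; emp37 has 1; emp5 has 1; emp32 has 2; emp11 has 1; emp12 has 2; emp10 has 1; emp45 has 1; emp20 has 1. The largest is 5, held by emp22.

emp22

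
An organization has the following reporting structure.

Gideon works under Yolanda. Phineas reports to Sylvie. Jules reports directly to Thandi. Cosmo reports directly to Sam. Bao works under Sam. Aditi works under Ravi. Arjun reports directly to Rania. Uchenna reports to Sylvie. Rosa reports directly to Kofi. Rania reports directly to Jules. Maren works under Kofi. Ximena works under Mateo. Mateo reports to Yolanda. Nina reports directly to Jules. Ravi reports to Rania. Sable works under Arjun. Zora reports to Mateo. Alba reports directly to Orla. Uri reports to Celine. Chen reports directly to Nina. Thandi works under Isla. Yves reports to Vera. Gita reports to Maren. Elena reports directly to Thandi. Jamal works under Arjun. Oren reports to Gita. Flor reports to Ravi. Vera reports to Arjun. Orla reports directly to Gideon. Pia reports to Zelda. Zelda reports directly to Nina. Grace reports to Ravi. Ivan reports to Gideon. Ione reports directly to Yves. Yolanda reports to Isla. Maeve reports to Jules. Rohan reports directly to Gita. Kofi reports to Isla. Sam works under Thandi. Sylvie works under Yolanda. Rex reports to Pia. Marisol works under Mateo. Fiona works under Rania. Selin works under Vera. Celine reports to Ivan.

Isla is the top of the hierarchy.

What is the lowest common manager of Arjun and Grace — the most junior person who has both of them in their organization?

Rania

Arjun's chain of managers is Rania, Jules, Thandi, Isla. Grace's chain of managers is Ravi, Rania, Jules, Thandi, Isla. The first manager that appears in both chains is Rania.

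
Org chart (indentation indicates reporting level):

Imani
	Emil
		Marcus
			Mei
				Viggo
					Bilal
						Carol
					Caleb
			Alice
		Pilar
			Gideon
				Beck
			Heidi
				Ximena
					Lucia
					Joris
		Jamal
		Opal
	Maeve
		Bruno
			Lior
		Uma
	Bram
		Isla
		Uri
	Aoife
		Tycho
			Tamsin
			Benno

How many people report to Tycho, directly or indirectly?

Tycho directly manages Tamsin, Benno. Tamsin has no reports. Benno has no reports. So Tycho's organization is 2 direct reports plus everyone under them: 1 + 1 = 2.

2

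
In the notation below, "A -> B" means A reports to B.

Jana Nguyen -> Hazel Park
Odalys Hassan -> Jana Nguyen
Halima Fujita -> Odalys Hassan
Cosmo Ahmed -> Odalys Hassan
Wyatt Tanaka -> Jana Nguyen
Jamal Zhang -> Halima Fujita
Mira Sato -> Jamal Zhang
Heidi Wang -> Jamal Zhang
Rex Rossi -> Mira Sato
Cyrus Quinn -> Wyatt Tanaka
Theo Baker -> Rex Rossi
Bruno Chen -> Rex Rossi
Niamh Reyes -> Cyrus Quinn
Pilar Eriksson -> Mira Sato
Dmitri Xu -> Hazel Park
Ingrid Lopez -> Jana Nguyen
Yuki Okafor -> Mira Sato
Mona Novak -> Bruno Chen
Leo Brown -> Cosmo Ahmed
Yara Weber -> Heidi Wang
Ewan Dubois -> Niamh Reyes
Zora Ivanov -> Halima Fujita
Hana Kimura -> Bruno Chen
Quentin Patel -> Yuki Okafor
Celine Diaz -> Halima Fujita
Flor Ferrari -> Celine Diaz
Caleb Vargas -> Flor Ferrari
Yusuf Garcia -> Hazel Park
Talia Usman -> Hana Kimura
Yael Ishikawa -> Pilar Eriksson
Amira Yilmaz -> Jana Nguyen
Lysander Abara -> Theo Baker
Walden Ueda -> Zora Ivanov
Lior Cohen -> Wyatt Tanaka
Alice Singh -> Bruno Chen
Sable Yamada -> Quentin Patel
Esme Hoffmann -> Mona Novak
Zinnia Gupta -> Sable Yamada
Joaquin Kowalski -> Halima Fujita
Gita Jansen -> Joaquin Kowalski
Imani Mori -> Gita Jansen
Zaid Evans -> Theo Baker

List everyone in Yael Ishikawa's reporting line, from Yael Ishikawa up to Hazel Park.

Yael Ishikawa -> Pilar Eriksson -> Mira Sato -> Jamal Zhang -> Halima Fujita -> Odalys Hassan -> Jana Nguyen -> Hazel Park

Yael Ishikawa reports to Pilar Eriksson. Pilar Eriksson reports to Mira Sato. Mira Sato reports to Jamal Zhang. Jamal Zhang reports to Halima Fujita. Halima Fujita reports to Odalys Hassan. Odalys Hassan reports to Jana Nguyen. Jana Nguyen reports to Hazel Park. Hazel Park is at the top.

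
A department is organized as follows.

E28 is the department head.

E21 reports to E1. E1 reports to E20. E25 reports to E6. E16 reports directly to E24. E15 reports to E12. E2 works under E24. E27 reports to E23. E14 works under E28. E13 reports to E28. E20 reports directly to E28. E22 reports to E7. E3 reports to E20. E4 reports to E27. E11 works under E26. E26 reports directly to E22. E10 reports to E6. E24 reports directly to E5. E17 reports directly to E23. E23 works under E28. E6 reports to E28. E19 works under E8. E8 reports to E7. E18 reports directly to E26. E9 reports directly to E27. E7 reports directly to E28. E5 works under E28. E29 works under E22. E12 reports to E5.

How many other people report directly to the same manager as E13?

E13 reports to E28. E28's other direct reports are E20, E5, E7, E6, E23, E14 — 6 peers.

6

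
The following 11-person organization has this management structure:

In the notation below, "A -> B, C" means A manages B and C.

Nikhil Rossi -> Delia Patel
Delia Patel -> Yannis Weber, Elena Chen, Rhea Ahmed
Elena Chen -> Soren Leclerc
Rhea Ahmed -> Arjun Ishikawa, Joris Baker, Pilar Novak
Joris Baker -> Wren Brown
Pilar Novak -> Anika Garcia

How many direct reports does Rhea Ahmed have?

3

Rhea Ahmed directly manages Arjun Ishikawa, Joris Baker, Pilar Novak. That is 3 direct reports.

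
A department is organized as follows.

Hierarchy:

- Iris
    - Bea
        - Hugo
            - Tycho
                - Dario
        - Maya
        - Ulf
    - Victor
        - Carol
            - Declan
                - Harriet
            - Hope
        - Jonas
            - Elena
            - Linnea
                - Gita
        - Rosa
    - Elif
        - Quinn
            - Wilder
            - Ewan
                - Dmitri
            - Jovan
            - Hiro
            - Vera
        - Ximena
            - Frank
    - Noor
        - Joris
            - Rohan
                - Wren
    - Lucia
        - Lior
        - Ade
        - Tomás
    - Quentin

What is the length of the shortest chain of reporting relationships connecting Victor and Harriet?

Harriet is in Victor's organization: the chain from Harriet up to Victor is Harriet → Declan → Carol → Victor, which is 3 links.

3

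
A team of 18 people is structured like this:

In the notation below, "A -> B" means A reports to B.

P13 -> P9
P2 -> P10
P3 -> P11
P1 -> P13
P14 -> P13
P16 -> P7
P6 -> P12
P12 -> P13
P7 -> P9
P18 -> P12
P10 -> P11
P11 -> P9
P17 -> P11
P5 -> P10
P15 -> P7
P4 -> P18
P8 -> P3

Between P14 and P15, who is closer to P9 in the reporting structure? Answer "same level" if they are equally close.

same level

Both P14 and P15 are 2 levels below P9.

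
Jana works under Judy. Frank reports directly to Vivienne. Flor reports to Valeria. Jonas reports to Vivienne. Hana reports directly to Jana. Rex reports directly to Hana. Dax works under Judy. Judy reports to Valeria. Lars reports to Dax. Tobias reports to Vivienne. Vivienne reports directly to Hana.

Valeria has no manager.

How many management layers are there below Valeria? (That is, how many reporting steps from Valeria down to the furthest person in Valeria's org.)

5

The longest chain under Valeria runs Valeria → Judy → Jana → Hana → Vivienne → Jonas, which is 5 levels below Valeria.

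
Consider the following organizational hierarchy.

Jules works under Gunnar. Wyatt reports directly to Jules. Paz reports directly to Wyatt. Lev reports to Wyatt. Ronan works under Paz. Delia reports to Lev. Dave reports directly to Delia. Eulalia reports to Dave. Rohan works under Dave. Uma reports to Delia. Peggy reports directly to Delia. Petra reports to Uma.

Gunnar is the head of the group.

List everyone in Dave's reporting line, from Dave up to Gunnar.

Dave reports to Delia. Delia reports to Lev. Lev reports to Wyatt. Wyatt reports to Jules. Jules reports to Gunnar. Gunnar is at the top.

Dave -> Delia -> Lev -> Wyatt -> Jules -> Gunnar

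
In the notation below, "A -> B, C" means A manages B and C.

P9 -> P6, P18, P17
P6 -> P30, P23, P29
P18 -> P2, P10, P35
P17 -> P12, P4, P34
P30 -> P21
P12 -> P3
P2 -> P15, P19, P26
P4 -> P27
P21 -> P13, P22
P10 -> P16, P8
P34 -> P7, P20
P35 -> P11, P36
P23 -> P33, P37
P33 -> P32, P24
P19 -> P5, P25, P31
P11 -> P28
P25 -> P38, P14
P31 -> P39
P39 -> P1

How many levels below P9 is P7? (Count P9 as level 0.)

3

Chain from P7 up to P9: P7 → P34 → P17 → P9. That is 3 steps up, so P7 is 3 levels below P9.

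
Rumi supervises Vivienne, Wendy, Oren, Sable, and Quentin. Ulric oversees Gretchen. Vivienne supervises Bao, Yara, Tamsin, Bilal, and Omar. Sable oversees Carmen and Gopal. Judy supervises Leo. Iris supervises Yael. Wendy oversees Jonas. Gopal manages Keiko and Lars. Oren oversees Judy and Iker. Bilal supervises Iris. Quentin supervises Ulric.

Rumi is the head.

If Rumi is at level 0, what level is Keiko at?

3

Chain from Keiko up to Rumi: Keiko → Gopal → Sable → Rumi. That is 3 steps up, so Keiko is 3 levels below Rumi.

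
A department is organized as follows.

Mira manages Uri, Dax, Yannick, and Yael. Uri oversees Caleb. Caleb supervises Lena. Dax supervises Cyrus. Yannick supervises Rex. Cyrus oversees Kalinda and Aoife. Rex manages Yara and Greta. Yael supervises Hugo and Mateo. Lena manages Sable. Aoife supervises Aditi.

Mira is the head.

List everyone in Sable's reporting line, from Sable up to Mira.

Sable -> Lena -> Caleb -> Uri -> Mira

Sable reports to Lena. Lena reports to Caleb. Caleb reports to Uri. Uri reports to Mira. Mira is at the top.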